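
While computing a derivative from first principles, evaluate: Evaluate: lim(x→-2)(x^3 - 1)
Polynomial is continuous, so substitute x=-2:
1·(-2)^3-1=-9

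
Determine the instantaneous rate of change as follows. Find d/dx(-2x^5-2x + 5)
Power rule: d/dx(ax^n)=n·a·x^(n-1)
Term by term: -10·x^4 - 2

Answer: -10x^4 - 2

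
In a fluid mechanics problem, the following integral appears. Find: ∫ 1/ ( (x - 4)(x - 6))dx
Partial fractions: 1/((x-4)(x-6))=A/(x-4)+B/(x-6)
A=-1/2, B=1/2
∫ [-1/2· 1/(x-4)+1/2· 1/(x-6)] dx
=(1/2)[ln|x-6| - ln|x-4|]+C

Answer: (1/2)·ln|(x-6)/(x-4)|+C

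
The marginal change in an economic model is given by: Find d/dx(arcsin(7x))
d/dx[arcsin(u)] = u'/√(1-u²), u = 7x, u' = 7

Answer: 7/√(1-49x²)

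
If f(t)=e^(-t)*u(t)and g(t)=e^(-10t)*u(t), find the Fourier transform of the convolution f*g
By the convolution theorem: F{f*g}=F(omega)*G(omega)
F(omega)=1/(1+j*omega), G(omega)=1/(10+j*omega)
F{f*g}=1/((1+j*omega)(10+j*omega))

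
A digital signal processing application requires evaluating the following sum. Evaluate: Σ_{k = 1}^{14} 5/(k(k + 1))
Partial fractions: 5/(k(k + 1)) = 5/k - 5/(k + 1)
Telescoping sum: 5(1 - 1/15) = 5·14/15

Answer: 14/3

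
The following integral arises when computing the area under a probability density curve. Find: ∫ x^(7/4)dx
Power rule: ∫ x^(7/4) dx = x^(11/4)/(11/4) + C

Answer: (4/11)·x^(11/4) + C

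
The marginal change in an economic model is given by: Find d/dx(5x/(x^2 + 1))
Quotient rule: (f/g)' = (f'g - fg')/g²
f = 5x, f' = 5
g = x^2 + 1, g' = 2x

Answer: (5·(x^2 + 1) - 10x^2)/(x^2 + 1)²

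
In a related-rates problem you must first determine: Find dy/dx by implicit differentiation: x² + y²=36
Differentiate both sides: 2x+2y·(dy/dx) = 0
Solve: dy/dx = -2x/(2y) = -x/y

Answer: dy/dx = -x/y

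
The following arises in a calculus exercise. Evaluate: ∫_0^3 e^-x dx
Antiderivative: -e^-x
Evaluate: -(e^-3-1)

Answer: (e^-3-1)/(-1)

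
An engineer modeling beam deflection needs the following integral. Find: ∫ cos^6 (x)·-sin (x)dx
Let u = cos(x), du = -sin(x) dx
∫ u^6 du = u^7/7+C

Answer: cos^7(x)/7+C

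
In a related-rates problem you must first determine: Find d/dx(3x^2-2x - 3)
Power rule: d/dx(ax^n) = n·a·x^(n-1)
Term by term: 6·x - 2

Answer: 6x - 2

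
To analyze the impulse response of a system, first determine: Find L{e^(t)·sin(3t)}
First shifting: L{e^(at)f(t)}=F(s-a)
L{sin(3t)}=3/(s² + 9)
Shift: 3/((s-1)² + 9)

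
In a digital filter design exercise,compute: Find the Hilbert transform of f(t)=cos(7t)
The Hilbert transform shifts each frequency component by -pi/2.
H{cos(wt)} = sin(wt)
With w = 7: H{cos(7t)} = sin(7t)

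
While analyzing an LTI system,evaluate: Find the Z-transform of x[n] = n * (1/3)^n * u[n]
Using the property Z{n*a^n*u[n]} = az/(z-a)^2
With a = 1/3: X(z) = (1/3)z/(z - 1/3)^2, |z| > 1/3

Answer: (1/3)z/(z - 1/3)^2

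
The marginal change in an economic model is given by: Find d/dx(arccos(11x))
d/dx[arccos(u)]=-u'/√(1-u²), u=11x, u'=11

Answer: -11/√(1 - 121x²)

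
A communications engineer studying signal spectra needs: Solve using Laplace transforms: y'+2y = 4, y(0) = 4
Take L of both sides: sY(s) - 4 + 2Y(s) = 4/s
Y(s)(s + 2) = 4/s + 4
Y(s) = 4/(s(s + 2)) + 4/(s + 2)
Partial fractions: 4/(s(s + 2)) = 2/s - 2/(s + 2)
So Y(s) = 2/s + 2/(s + 2)
Inverse transform (L^(-1){1/s} = 1, L^(-1){1/(s + 2)} = e^(-2t)):

Answer: y(t) = 2 + 2·e^(-2t)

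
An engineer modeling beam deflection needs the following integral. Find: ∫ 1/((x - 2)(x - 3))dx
Partial fractions: 1/((x-2)(x-3))=A/(x-2)+B/(x-3)
A=-1, B=1
∫ [-1· 1/(x-2)+1· 1/(x-3)] dx
=(1)[ln|x-3| - ln|x-2|]+C

Answer: ln|(x-3)/(x-2)|+C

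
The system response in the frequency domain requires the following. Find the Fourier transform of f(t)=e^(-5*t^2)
The Fourier transform of a Gaussian e^(-a*t^2) is sqrt(pi/a)*e^(-omega^2/(4a)).
With a = 5: F(omega) = sqrt(pi/5)*e^(-omega^2/20)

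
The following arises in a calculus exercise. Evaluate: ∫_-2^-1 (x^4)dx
Step 1: Find antiderivative F(x) = (1/5)x^5
Step 2: F(-1) - F(-2) = -1/5 - (-32/5) = 31/5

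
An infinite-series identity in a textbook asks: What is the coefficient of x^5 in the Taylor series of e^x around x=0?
Taylor series of e^x=Σ x^n/n!
Coefficient of x^5=1/5!=1/120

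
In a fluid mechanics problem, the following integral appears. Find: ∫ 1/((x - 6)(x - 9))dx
Partial fractions: 1/((x-6)(x-9)) = A/(x-6)+B/(x-9)
A = -1/3, B = 1/3
∫ [-1/3· 1/(x-6)+1/3· 1/(x-9)] dx
= (1/3)[ln|x-9| - ln|x-6|]+C

Answer: (1/3)·ln|(x-9)/(x-6)|+C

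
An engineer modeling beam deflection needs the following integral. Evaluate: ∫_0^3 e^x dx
Antiderivative: e^x
Evaluate: (e^3 - 1)

Answer: e^3 - 1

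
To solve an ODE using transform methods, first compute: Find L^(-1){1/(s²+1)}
L^(-1){w/(s²+w²)}=sin(wt)
Here w=1

Answer: sin(t)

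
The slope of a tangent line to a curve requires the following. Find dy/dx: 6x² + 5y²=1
Differentiate: 12x+10y·(dy/dx) = 0
dy/dx = -12x/(10y) = -(6/5)·(x/y)

Answer: dy/dx = -(6/5)·(x/y)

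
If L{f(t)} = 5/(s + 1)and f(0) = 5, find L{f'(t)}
L{f'(t)} = s·F(s) - f(0) = 5s/(s + 1) - 5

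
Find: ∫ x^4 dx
Using power rule: ∫ x^4 dx = 1/5 x^5+C = (1/5)x^5+C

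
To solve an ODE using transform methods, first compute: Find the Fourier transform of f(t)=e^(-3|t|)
Using the standard pair: F{e^(-a|t|)} = 2a/(a^2+omega^2)
With a = 3: F(omega) = 6/(9+omega^2)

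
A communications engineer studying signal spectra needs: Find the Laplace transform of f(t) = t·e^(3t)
L{t·e^(at)}=1/(s-a)²
L{t·e^(3t)}=1/(s-3)²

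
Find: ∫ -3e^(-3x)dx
Since d/dx[e^(-3x)]=-3e^(-3x), we get 1 e^(-3x)+C

Answer: e^(-3x)+C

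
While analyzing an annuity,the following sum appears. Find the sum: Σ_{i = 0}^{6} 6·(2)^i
Geometric series: S = a(1 - r^n)/(1 - r)
a = 6, r = 2, n = 7
S = 6(1 - 128)/-1 = 762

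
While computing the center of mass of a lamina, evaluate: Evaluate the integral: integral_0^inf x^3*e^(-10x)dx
This is a Gamma integral. Substitute u=10x (du=10 dx):
integral_0^inf x^3*e^(-10x) dx=(1/10^4) integral_0^inf u^3*e^(-u) du
=Gamma(4)/10^4=3!/10^4=6/10000

Answer: 3/5000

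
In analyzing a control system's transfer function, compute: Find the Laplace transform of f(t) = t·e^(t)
L{t·e^(at)}=1/(s-a)²
L{t·e^(t)}=1/(s-1)²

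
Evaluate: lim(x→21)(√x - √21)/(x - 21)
Multiply by conjugate (√x+√21)/(√x+√21):
=(x - 21)/((x - 21)(√x+√21))=1/(√x+√21)
As x → 21: 1/(2√21)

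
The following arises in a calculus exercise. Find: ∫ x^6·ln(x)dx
By parts: u = ln(x), dv = x^6 dx
du = 1/x dx, v = x^7/7
= x^7·ln(x)/7 - ∫ x^6/7 dx
= x^7·ln(x)/7 - x^7/49+C

Answer: x^7(ln(x)/7-1/49)+C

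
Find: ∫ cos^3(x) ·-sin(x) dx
Let u = cos(x), du = -sin(x) dx
∫ u^3 du = u^4/4 + C

Answer: cos^4(x)/4 + C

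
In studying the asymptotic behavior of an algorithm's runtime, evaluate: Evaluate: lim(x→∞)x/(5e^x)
Apply L'Hôpital 1 times (∞/∞ each time):
Eventually get 1!/(5e^x) → 0

Answer: 0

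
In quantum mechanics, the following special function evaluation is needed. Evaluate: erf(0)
erf(0)=0 (error function is odd and erf(0)=0 by definition)

Answer: 0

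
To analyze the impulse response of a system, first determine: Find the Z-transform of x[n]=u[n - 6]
Using the time-shift property: Z{u[n-6]}=z^(-6) * z/(z-1)
=z^(-5)/(z-1)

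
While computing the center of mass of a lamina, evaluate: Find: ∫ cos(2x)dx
Using substitution u = 2x: ∫ cos(u) du/2 = sin(u)/2 + C

Answer: (1/2)sin(2x) + C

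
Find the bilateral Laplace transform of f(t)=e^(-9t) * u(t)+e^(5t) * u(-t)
For e^(-9t)*u(t): L=1/(s+9), Re(s) > -9
For e^(5t)*u(-t): L=-1/(s-5), Re(s) < 5
Combined: F(s)=1/(s+9)-1/(s-5), -9 < Re(s) < 5

Answer: 1/(s+9)-1/(s-5), ROC: -9 < Re(s) < 5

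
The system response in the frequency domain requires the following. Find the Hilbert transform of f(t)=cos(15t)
The Hilbert transform shifts each frequency component by -pi/2.
H{cos(wt)}=sin(wt)
With w=15: H{cos(15t)}=sin(15t)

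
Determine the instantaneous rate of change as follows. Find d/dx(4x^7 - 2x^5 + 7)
Power rule: d/dx(ax^n)=n·a·x^(n-1)
Term by term: 28·x^6-10·x^4

Answer: 28x^6-10x^4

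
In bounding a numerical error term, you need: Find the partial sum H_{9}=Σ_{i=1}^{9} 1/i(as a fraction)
H_9 = 1 + 1/2 + 1/3 + ... + 1/9
= 7129/2520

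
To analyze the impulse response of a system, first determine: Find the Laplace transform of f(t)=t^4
L{t^n}=n!/s^(n + 1)
L{t^4}=4!/s^5=24/s^5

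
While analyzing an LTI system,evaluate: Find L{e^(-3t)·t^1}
First shifting: L{e^(at)f(t)}=F(s-a)
L{t^1}=1/s^2
Shift s → s+3: 1/(s+3)^2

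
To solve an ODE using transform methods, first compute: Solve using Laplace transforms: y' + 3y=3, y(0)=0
Take L of both sides: sY(s)-0+3Y(s) = 3/s
Y(s)(s+3) = 3/s+0
Y(s) = 3/(s(s+3))+0/(s+3)
Partial fractions: 3/(s(s+3)) = 1/s - 1/(s+3)
So Y(s) = 1/s - 1/(s+3)
Inverse transform (L^(-1){1/s} = 1, L^(-1){1/(s+3)} = e^(-3t)):

Answer: y(t) = 1 - e^(-3t)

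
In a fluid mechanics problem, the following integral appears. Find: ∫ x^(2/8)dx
Power rule: ∫ x^(1/4) dx = x^(5/4)/(5/4)+C

Answer: (4/5)·x^(5/4)+C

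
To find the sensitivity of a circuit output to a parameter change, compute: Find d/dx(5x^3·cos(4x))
Product rule: (fg)' = f'g + fg'
f = 5x^3, f' = 15x^2
g = cos(4x), g' = -4·sin(4x)

Answer: 15x^2·cos(4x) - 20x^3·sin(4x)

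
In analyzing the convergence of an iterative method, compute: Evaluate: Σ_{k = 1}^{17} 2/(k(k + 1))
Partial fractions: 2/(k(k+1)) = 2/k - 2/(k+1)
Telescoping sum: 2(1-1/18) = 2·17/18

Answer: 17/9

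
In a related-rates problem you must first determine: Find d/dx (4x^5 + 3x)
Power rule: d/dx(ax^n) = n·a·x^(n-1)
Term by term: 20·x^4 + 3

Answer: 20x^4 + 3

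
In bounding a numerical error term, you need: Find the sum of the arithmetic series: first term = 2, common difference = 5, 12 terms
Last term: a_n=2+(12-1)·5=57
Sum=n(a_1+a_n)/2=12(2+57)/2=354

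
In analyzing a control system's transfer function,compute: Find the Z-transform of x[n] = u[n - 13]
Using the time-shift property: Z{u[n-13]} = z^(-13) * z/(z-1)
= z^(-12)/(z-1)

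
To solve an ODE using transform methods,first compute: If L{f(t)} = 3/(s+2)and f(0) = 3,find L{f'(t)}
L{f'(t)}=s·F(s) - f(0)=3s/(s + 2) - 3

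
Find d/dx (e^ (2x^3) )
Chain rule: d/dx[e^u] = e^u · u' where u = 2x^3
u' = 6x^2

Answer: 6x^2·e^(2x^3)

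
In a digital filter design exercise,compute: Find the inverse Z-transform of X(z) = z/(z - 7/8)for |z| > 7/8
Standard pair: z/(z-a) <-> a^n*u[n] for causal signals
With a=7/8: x[n]=(7/8)^n*u[n]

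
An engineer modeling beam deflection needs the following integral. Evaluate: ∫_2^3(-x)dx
Step 1: Find antiderivative F(x) = (-1/2)x^2
Step 2: F(3) - F(2) = -9/2 - (-2) = -5/2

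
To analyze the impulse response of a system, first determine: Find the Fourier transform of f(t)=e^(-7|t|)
Using the standard pair: F{e^(-a|t|)} = 2a/(a^2+omega^2)
With a = 7: F(omega) = 14/(49+omega^2)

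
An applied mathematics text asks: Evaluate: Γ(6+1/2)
Γ(n+1/2)=(2n)!√π/(4^n·n!)
=479001600√π/(4096·720)=(10395/64)·√π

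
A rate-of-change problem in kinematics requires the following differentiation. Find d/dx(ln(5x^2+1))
Chain rule: d/dx[ln(u)]=u'/u where u=5x^2+1
u'=10x

Answer: (10x)/(5x^2+1)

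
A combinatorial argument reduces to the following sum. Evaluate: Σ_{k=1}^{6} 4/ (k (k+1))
Partial fractions: 4/(k(k + 1))=4/k - 4/(k + 1)
Telescoping sum: 4(1 - 1/7)=4·6/7

Answer: 24/7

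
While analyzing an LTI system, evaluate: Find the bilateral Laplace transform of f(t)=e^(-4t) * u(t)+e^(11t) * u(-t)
For e^(-4t)*u(t): L = 1/(s+4), Re(s) > -4
For e^(11t)*u(-t): L = -1/(s-11), Re(s) < 11
Combined: F(s) = 1/(s+4)-1/(s-11), -4 < Re(s) < 11

Answer: 1/(s+4)-1/(s-11), ROC: -4 < Re(s) < 11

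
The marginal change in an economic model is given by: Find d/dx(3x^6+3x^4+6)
Power rule: d/dx(ax^n) = n·a·x^(n-1)
Term by term: 18·x^5+12·x^3

Answer: 18x^5+12x^3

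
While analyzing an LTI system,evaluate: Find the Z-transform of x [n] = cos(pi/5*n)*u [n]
Z{cos(w0*n)*u[n]} = z(z - cos(w0))/(z^2 - 2z*cos(w0) + 1)
With w0 = pi/5: X(z) = z(z - cos(pi/5))/(z^2 - 2z*cos(pi/5) + 1)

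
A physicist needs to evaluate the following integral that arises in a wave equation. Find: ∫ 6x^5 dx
Using power rule: ∫ 6x^5 dx = 6/6 x^6 + C = x^6 + C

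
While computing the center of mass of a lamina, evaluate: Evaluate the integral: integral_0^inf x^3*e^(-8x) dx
This is a Gamma integral. Substitute u = 8x (du = 8 dx):
integral_0^inf x^3 * e^(-8x) dx = (1/8^4) integral_0^inf u^3 * e^(-u) du
= Gamma(4)/8^4 = 3!/8^4 = 6/4096

Answer: 3/2048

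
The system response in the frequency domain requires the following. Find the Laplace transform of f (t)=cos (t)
L{cos(wt)}=s/(s² + w²)
L{cos(t)}=s/(s² + 1)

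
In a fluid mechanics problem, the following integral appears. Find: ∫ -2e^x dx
Since d/dx[e^x] = +e^x, we get -2e^x+C

Answer: -2e^x+C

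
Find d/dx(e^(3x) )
Chain rule: d/dx[e^u] = e^u · u' where u = 3x
u' = 3

Answer: 3·e^(3x)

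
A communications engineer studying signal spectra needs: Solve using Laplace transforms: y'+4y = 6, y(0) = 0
Take L of both sides: sY(s) - 0 + 4Y(s) = 6/s
Y(s)(s + 4) = 6/s + 0
Y(s) = 6/(s(s + 4)) + 0/(s + 4)
Partial fractions: 6/(s(s + 4)) = (3/2)/s - (3/2)/(s + 4)
So Y(s) = (3/2)/s - (3/2)/(s + 4)
Inverse transform (L^(-1){1/s} = 1, L^(-1){1/(s + 4)} = e^(-4t)):

Answer: y(t) = 3/2 - (3/2)·e^(-4t)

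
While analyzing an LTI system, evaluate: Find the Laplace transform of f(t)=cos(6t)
L{cos(wt)} = s/(s²+w²)
L{cos(6t)} = s/(s²+36)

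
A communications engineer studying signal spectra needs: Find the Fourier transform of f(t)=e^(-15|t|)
Using the standard pair: F{e^(-a|t|)}=2a/(a^2+omega^2)
With a=15: F(omega)=30/(225+omega^2)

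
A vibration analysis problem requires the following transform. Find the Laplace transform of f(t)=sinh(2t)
L{sinh(at)}=a/(s²-a²)
L{sinh(2t)}=2/(s²-4)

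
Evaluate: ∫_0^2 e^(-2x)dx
Antiderivative: (1/(-2))e^(-2x)
Evaluate: (1/(-2))(e^-4-1)

Answer: (e^-4-1)/(-2)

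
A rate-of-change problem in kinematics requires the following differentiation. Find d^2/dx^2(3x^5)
Apply power rule 2 times:
d^1: 15x^4
d^2: 60x^3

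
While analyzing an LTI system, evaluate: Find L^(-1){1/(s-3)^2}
L^(-1){1/(s-a)^n} = t^(n-1)·e^(at)/(n-1)!
Here a = 3, n = 2: t^1·e^(3t)/1

Answer: t·e^(3t)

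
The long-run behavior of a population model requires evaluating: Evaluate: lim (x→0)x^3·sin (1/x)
Squeeze theorem: -|x^3| ≤ x^3·sin(1/x) ≤ |x^3|
Since x^3 → 0 as x → 0, by squeeze theorem the limit is 0

Answer: 0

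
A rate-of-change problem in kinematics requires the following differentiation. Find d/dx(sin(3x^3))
Chain rule: d/dx[sin(u)] = cos(u)·u' where u = 3x^3
u' = 9x^2

Answer: 9x^2·cos(3x^3)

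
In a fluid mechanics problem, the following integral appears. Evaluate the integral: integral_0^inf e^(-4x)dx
integral_0^inf e^(-4x) dx = [-1/4 * e^(-4x)]_0^inf
= 0 - (-1/4) = 1/4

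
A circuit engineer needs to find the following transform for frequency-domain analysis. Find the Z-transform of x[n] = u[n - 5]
Using the time-shift property: Z{u[n-5]} = z^(-5)*z/(z-1)
= z^(-4)/(z-1)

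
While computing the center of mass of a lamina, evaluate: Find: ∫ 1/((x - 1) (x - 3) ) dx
Partial fractions: 1/((x-1)(x-3))=A/(x-1) + B/(x-3)
A=-1/2, B=1/2
∫ [-1/2· 1/(x-1) + 1/2· 1/(x-3)] dx
=(1/2)[ln|x-3| - ln|x-1|] + C

Answer: (1/2)·ln|(x-3)/(x-1)| + C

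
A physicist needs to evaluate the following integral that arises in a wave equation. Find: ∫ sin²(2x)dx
Using identity sin²(u)=(1 - cos(2u))/2:
∫ (1 - cos(4x))/2 dx=x/2 - sin(4x)/8 + C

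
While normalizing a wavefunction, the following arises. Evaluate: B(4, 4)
B(x,y)=Γ(x)Γ(y)/Γ(x + y)=(x-1)!(y-1)!/(x + y-1)!
B(4,4)=3!·3!/7!=1/140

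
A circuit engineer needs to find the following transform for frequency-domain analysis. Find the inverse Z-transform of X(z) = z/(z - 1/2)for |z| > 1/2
Standard pair: z/(z-a) <-> a^n*u[n] for causal signals
With a = 1/2: x[n] = (1/2)^n*u[n]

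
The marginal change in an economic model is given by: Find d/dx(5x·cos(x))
Product rule: (fg)' = f'g + fg'
f = 5x, f' = 5
g = cos(x), g' = -sin(x)

Answer: 5·cos(x) - 5x·sin(x)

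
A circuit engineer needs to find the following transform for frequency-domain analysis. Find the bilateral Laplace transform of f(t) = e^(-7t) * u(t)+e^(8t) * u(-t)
For e^(-7t)*u(t): L=1/(s+7), Re(s) > -7
For e^(8t)*u(-t): L=-1/(s-8), Re(s) < 8
Combined: F(s)=1/(s+7)-1/(s-8), -7 < Re(s) < 8

Answer: 1/(s+7)-1/(s-8), ROC: -7 < Re(s) < 8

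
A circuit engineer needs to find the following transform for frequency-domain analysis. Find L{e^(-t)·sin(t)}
First shifting: L{e^(at)f(t)} = F(s-a)
L{sin(t)} = 1/(s² + 1)
Shift: 1/((s + 1)² + 1)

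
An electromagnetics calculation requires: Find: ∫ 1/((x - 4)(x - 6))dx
Partial fractions: 1/((x-4)(x-6))=A/(x-4) + B/(x-6)
A=-1/2, B=1/2
∫ [-1/2· 1/(x-4) + 1/2· 1/(x-6)] dx
=(1/2)[ln|x-6| - ln|x-4|] + C

Answer: (1/2)·ln|(x-6)/(x-4)| + C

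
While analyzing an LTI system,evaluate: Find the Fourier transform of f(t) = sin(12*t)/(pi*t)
sin(W*t)/(pi*t) = (W/pi)*sinc(W*t/pi) is the impulse response of the ideal low-pass filter with cutoff W (here W = 12).
Its Fourier transform is a rectangular function:
F(omega) = 1 for |omega| < 12, 0 otherwise

Answer: rect(omega/24) [i.e., 1 for |omega| < 12, 0 otherwise]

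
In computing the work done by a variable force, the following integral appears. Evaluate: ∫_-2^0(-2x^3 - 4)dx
Step 1: Find antiderivative F(x) = (-1/2)x^4 - 4x
Step 2: F(0) - F(-2) = 0 - (0) = 0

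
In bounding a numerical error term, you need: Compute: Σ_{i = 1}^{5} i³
Using formula: Σ i^3=[n(n+1)/2]²=[5·6/2]²=225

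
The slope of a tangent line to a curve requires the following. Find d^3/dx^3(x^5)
Apply power rule 3 times:
d^1: 5x^4
d^2: 20x^3
d^3: 60x^2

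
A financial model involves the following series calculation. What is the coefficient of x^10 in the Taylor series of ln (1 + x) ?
ln(1+x)=Σ (-1)^(n+1) x^n/n
Coefficient of x^10=(-1)^11/10=-1/10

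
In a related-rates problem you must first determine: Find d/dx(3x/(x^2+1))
Quotient rule: (f/g)' = (f'g - fg')/g²
f = 3x, f' = 3
g = x^2 + 1, g' = 2x

Answer: (3·(x^2 + 1) - 6x^2)/(x^2 + 1)²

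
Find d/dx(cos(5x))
Chain rule: d/dx[cos(u)]=-sin(u)·u' where u=5x
u'=5

Answer: -5·sin(5x)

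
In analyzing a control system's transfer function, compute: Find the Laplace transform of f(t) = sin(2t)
L{sin(wt)} = w/(s² + w²)
L{sin(2t)} = 2/(s² + 4)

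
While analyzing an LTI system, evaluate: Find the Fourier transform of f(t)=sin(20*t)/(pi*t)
sin(W * t)/(pi * t)=(W/pi) * sinc(W * t/pi) is the impulse response of the ideal low-pass filter with cutoff W (here W=20).
Its Fourier transform is a rectangular function:
F(omega)=1 for |omega| < 20, 0 otherwise

Answer: rect(omega/40) [i.e., 1 for |omega| < 20, 0 otherwise]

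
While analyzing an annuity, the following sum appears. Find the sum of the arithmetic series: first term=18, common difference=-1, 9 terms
Last term: a_n = 18 + (9 - 1)·-1 = 10
Sum = n(a_1 + a_n)/2 = 9(18 + 10)/2 = 126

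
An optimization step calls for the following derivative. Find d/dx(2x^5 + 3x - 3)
Power rule: d/dx(ax^n)=n·a·x^(n-1)
Term by term: 10·x^4+3

Answer: 10x^4+3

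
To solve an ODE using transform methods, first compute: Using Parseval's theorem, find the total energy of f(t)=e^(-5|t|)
Parseval's theorem: E=integral |f(t)|^2 dt=(1/2pi) integral |F(omega)|^2 domega
E=integral_{-inf}^{inf} e^(-10|t|) dt=2 * integral_0^inf e^(-10t) dt=2/(2 * 5)=1/5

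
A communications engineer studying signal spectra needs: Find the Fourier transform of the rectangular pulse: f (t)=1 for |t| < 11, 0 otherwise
F(omega)=integral from -11 to 11 of e^(-j*omega*t) dt
=2*sin(11*omega)/omega=22*sinc(11*omega/pi)

Answer: 2*sin(11*omega)/omega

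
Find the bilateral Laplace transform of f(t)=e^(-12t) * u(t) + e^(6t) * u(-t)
For e^(-12t) * u(t): L = 1/(s+12), Re(s) > -12
For e^(6t) * u(-t): L = -1/(s-6), Re(s) < 6
Combined: F(s) = 1/(s+12)-1/(s-6), -12 < Re(s) < 6

Answer: 1/(s+12)-1/(s-6), ROC: -12 < Re(s) < 6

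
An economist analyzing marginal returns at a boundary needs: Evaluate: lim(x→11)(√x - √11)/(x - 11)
Multiply by conjugate (√x + √11)/(√x + √11):
=(x - 11)/((x - 11)(√x + √11))=1/(√x + √11)
As x → 11: 1/(2√11)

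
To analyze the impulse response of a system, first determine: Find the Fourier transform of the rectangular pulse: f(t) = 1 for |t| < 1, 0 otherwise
F(omega) = integral from -1 to 1 of e^(-j*omega*t) dt
= 2*sin(1*omega)/omega = 2*sinc(1*omega/pi)

Answer: 2*sin(1*omega)/omega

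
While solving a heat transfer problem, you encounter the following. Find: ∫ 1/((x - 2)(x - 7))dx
Partial fractions: 1/((x-2)(x-7)) = A/(x-2) + B/(x-7)
A = -1/5, B = 1/5
∫ [-1/5· 1/(x-2) + 1/5· 1/(x-7)] dx
= (1/5)[ln|x-7| - ln|x-2|] + C

Answer: (1/5)·ln|(x-7)/(x-2)| + C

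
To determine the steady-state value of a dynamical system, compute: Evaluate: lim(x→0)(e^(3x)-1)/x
L'Hôpital (0/0): lim 3e^(3x)/1 = 3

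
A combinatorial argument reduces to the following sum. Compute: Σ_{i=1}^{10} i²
Using formula: Σ i^2=n(n + 1)(2n + 1)/6=10·11·21/6=385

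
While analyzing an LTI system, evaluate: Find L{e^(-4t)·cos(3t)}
First shifting: L{e^(at)f(t)} = F(s-a)
L{cos(3t)} = s/(s²+9)
Shift: (s+4)/((s+4)²+9)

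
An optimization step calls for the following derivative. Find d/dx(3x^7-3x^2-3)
Power rule: d/dx(ax^n)=n·a·x^(n-1)
Term by term: 21·x^6-6·x

Answer: 21x^6-6x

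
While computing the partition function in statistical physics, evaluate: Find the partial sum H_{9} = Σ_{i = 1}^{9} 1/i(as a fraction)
H_9=1 + 1/2 + 1/3 + ... + 1/9
=7129/2520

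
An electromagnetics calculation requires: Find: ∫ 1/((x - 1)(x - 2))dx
Partial fractions: 1/((x-1)(x-2))=A/(x-1) + B/(x-2)
A=-1, B=1
∫ [-1· 1/(x-1) + 1· 1/(x-2)] dx
=(1)[ln|x-2| - ln|x-1|] + C

Answer: ln|(x-2)/(x-1)| + C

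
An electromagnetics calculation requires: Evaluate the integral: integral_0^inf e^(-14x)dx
integral_0^inf e^(-14x) dx=[-1/14*e^(-14x)]_0^inf
=0 - (-1/14)=1/14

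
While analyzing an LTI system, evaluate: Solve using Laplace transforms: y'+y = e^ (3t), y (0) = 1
Take L: sY - 1 + Y = 1/(s-3)
Y(s + 1) = 1/(s-3) + 1
Y = 1/((s-3)(s + 1)) + 1/(s + 1)
Partial fractions: 1/((s-3)(s + 1)) = (1/4)/(s-3) - (1/4)/(s + 1)
So Y = (1/4)/(s-3) + (3/4)/(s + 1)
Inverse Laplace transform (L^(-1){1/(s-3)} = e^(3t), L^(-1){1/(s + 1)} = e^(-t)):

Answer: y(t) = (1/4)·e^(3t) + (3/4)·e^(-t)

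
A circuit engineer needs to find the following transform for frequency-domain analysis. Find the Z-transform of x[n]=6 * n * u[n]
Z{n * u[n]} = z/(z-1)^2
By linearity: Z{6 * n * u[n]} = 6z/(z-1)^2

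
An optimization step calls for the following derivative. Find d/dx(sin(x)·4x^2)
Product rule: (fg)' = f'g+fg'
f = sin(x), f' = cos(x)
g = 4x^2, g' = 8x

Answer: 4·cos(x)·x^2+8·sin(x)·x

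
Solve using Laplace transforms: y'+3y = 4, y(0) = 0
Take L of both sides: sY(s)-0+3Y(s) = 4/s
Y(s)(s+3) = 4/s+0
Y(s) = 4/(s(s+3))+0/(s+3)
Partial fractions: 4/(s(s+3)) = (4/3)/s - (4/3)/(s+3)
So Y(s) = (4/3)/s - (4/3)/(s+3)
Inverse transform (L^(-1){1/s} = 1, L^(-1){1/(s+3)} = e^(-3t)):

Answer: y(t) = 4/3 - (4/3)·e^(-3t)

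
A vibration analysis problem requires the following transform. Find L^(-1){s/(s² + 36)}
L^(-1){s/(s²+w²)} = cos(wt)
Here w = 6

Answer: cos(6t)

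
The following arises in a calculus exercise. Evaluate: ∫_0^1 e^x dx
Antiderivative: e^x
Evaluate: (e^1 - 1)

Answer: e^1 - 1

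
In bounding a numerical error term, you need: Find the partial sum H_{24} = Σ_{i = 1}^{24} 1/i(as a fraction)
H_24 = 1 + 1/2 + 1/3 + ... + 1/24
= 1347822955/356948592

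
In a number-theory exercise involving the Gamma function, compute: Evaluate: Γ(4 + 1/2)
Γ(n+1/2) = (2n)!√π/(4^n·n!)
= 40320√π/(256·24) = (105/16)·√π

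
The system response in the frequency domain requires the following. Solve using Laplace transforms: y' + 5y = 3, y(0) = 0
Take L of both sides: sY(s)-0+5Y(s) = 3/s
Y(s)(s+5) = 3/s+0
Y(s) = 3/(s(s+5))+0/(s+5)
Partial fractions: 3/(s(s+5)) = (3/5)/s - (3/5)/(s+5)
So Y(s) = (3/5)/s - (3/5)/(s+5)
Inverse transform (L^(-1){1/s} = 1, L^(-1){1/(s+5)} = e^(-5t)):

Answer: y(t) = 3/5 - (3/5)·e^(-5t)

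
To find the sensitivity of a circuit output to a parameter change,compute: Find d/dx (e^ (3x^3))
Chain rule: d/dx[e^u]=e^u · u' where u=3x^3
u'=9x^2

Answer: 9x^2·e^(3x^3)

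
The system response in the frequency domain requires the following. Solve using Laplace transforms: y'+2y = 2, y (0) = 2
Take L of both sides: sY(s)-2+2Y(s)=2/s
Y(s)(s+2)=2/s+2
Y(s)=2/(s(s+2))+2/(s+2)
Partial fractions: 2/(s(s+2))=1/s - 1/(s+2)
So Y(s)=1/s+1/(s+2)
Inverse transform (L^(-1){1/s}=1, L^(-1){1/(s+2)}=e^(-2t)):

Answer: y(t)=1+e^(-2t)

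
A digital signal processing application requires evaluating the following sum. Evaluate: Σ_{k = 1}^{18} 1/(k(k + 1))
Partial fractions: 1/(k(k+1)) = 1/k - 1/(k+1)
Telescoping sum: 1(1-1/19) = 1·18/19

Answer: 18/19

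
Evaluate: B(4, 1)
B(x,y)=Γ(x)Γ(y)/Γ(x+y)=(x-1)!(y-1)!/(x+y-1)!
B(4,1)=3!·0!/4!=1/4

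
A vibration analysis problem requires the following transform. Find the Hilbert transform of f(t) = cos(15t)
The Hilbert transform shifts each frequency component by -pi/2.
H{cos(wt)}=sin(wt)
With w=15: H{cos(15t)}=sin(15t)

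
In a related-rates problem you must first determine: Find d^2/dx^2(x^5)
Apply power rule 2 times:
d^1: 5x^4
d^2: 20x^3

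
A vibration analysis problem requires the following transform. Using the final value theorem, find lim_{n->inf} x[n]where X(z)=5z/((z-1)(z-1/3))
Final value theorem: lim x[n]=lim_{z->1} (z-1) * X(z)
(z-1) * X(z)=5z/(z-1/3)
As z->1: 5/(1-1/3)=5/(2/3)=15/2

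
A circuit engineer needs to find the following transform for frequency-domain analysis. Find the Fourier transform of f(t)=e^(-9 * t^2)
The Fourier transform of a Gaussian e^(-a*t^2) is sqrt(pi/a)*e^(-omega^2/(4a)).
With a = 9: F(omega) = sqrt(pi)/3*e^(-omega^2/36)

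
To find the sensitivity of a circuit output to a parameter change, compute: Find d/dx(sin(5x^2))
Chain rule: d/dx[sin(u)] = cos(u)·u' where u = 5x^2
u' = 10x

Answer: 10x·cos(5x^2)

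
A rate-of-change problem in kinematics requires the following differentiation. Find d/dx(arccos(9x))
d/dx[arccos(u)]=-u'/√(1-u²), u=9x, u'=9

Answer: -9/√(1 - 81x²)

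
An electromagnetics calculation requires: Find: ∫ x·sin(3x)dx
By parts: u = x, dv = sin(3x) dx
du = dx, v = -cos(3x)/3
= -x·cos(3x)/3+sin(3x)/3²+C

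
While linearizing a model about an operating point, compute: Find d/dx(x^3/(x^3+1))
Quotient rule: (f/g)' = (f'g - fg')/g²
f = x^3, f' = 3x^2
g = x^3 + 1, g' = 3x^2

Answer: (3x^2·(x^3 + 1) - 3x^5)/(x^3 + 1)²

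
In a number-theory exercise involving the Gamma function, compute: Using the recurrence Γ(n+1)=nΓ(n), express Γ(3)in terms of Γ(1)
Γ(3) = 2Γ(2) = 2·1Γ(1) = ... = 2!·Γ(1) = 2·Γ(1)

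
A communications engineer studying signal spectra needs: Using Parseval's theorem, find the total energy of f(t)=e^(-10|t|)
Parseval's theorem: E=integral |f(t)|^2 dt=(1/2pi) integral |F(omega)|^2 domega
E=integral_{-inf}^{inf} e^(-20|t|) dt=2*integral_0^inf e^(-20t) dt=2/(2*10)=1/10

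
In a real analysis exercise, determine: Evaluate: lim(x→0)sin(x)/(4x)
L'Hôpital (0/0): lim cos(x)/4=1/4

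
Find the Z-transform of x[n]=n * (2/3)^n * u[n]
Using the property Z{n * a^n * u[n]}=az/(z-a)^2
With a=2/3: X(z)=(2/3)z/(z - 2/3)^2, |z| > 2/3

Answer: (2/3)z/(z - 2/3)^2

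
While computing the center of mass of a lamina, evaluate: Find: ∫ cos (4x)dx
Using substitution u = 4x: ∫ cos(u) du/4 = sin(u)/4+C

Answer: (1/4)sin(4x)+C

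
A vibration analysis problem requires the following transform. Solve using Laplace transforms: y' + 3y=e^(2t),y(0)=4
Take L: sY - 4+3Y=1/(s-2)
Y(s+3)=1/(s-2)+4
Y=1/((s-2)(s+3))+4/(s+3)
Partial fractions: 1/((s-2)(s+3))=(1/5)/(s-2) - (1/5)/(s+3)
So Y=(1/5)/(s-2)+(19/5)/(s+3)
Inverse Laplace transform (L^(-1){1/(s-2)}=e^(2t), L^(-1){1/(s+3)}=e^(-3t)):

Answer: y(t)=(1/5)·e^(2t)+(19/5)·e^(-3t)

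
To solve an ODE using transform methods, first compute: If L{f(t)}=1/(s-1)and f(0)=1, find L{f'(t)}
L{f'(t)}=s·F(s) - f(0)=s/(s-1) - 1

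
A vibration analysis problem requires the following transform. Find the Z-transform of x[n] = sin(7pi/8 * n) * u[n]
Z{sin(w0*n)*u[n]}=z*sin(w0)/(z^2 - 2z*cos(w0) + 1)
With w0=7pi/8: X(z)=z*sin(7pi/8)/(z^2 - 2z*cos(7pi/8) + 1)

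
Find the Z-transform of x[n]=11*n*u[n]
Z{n*u[n]}=z/(z-1)^2
By linearity: Z{11*n*u[n]}=11z/(z-1)^2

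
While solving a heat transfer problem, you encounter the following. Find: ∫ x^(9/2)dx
Power rule: ∫ x^(9/2) dx=x^(11/2)/(11/2) + C

Answer: (2/11)·x^(11/2) + C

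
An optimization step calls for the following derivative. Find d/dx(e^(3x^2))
Chain rule: d/dx[e^u] = e^u · u' where u = 3x^2
u' = 6x

Answer: 6x·e^(3x^2)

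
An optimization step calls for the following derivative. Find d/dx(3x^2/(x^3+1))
Quotient rule: (f/g)' = (f'g - fg')/g²
f = 3x^2, f' = 6x
g = x^3 + 1, g' = 3x^2

Answer: (6x·(x^3 + 1) - 9x^4)/(x^3 + 1)²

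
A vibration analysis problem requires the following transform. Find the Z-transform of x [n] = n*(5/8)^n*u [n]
Using the property Z{n * a^n * u[n]} = az/(z-a)^2
With a = 5/8: X(z) = (5/8)z/(z - 5/8)^2, |z| > 5/8

Answer: (5/8)z/(z - 5/8)^2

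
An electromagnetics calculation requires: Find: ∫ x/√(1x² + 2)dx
Let u=x²+2, du=2x dx
∫ (1/2)·u^(-1/2) du=√u+C

Answer: √(x²+2)+C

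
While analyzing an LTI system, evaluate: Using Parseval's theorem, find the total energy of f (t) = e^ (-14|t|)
Parseval's theorem: E=integral |f(t)|^2 dt=(1/2pi) integral |F(omega)|^2 domega
E=integral_{-inf}^{inf} e^(-28|t|) dt=2 * integral_0^inf e^(-28t) dt=2/(2 * 14)=1/14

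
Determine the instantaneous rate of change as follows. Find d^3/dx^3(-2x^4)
Apply power rule 3 times:
d^1: -8x^3
d^2: -24x^2
d^3: -48x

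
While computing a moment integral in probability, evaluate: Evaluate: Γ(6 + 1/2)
Γ(n + 1/2)=(2n)!√π/(4^n·n!)
=479001600√π/(4096·720)=(10395/64)·√π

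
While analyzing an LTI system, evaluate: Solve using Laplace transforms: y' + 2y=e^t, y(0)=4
Take L: sY - 4+2Y=1/(s-1)
Y(s+2)=1/(s-1)+4
Y=1/((s-1)(s+2))+4/(s+2)
Partial fractions: 1/((s-1)(s+2))=(1/3)/(s-1) - (1/3)/(s+2)
So Y=(1/3)/(s-1)+(11/3)/(s+2)
Inverse Laplace transform (L^(-1){1/(s-1)}=e^t, L^(-1){1/(s+2)}=e^(-2t)):

Answer: y(t)=(1/3)·e^t+(11/3)·e^(-2t)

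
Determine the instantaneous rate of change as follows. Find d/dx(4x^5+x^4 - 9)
Power rule: d/dx(ax^n) = n·a·x^(n-1)
Term by term: 20·x^4 + 4·x^3

Answer: 20x^4 + 4x^3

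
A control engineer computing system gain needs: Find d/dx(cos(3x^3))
Chain rule: d/dx[cos(u)]=-sin(u)·u' where u=3x^3
u'=9x^2

Answer: -9x^2·sin(3x^3)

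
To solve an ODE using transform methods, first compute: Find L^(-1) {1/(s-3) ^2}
L^(-1){1/(s-a)^n} = t^(n-1)·e^(at)/(n-1)!
Here a = 3, n = 2: t^1·e^(3t)/1

Answer: t·e^(3t)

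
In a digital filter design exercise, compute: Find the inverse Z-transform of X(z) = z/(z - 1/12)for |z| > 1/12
Standard pair: z/(z-a) <-> a^n * u[n] for causal signals
With a=1/12: x[n]=(1/12)^n * u[n]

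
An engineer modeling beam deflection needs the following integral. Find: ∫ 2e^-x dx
Since d/dx[e^-x]=- e^-x, we get -2e^-x + C

Answer: -2e^-x + C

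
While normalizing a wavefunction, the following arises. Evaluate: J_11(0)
J_n(0) = 0 for all n > 0 (Bessel function of first kind)
J_11(0) = 0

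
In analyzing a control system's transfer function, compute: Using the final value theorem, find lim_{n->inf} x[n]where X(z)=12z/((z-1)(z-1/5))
Final value theorem: lim x[n] = lim_{z->1} (z-1)*X(z)
(z-1)*X(z) = 12z/(z-1/5)
As z->1: 12/(1 - 1/5) = 12/(4/5) = 15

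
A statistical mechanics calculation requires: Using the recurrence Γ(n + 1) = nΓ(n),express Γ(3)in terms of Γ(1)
Γ(3)=2Γ(2)=2·1Γ(1)=...=2!·Γ(1)=2·Γ(1)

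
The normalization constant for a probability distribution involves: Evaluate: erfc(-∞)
erfc(x)=1 - erf(x); erfc(-∞)=1 - erf(-∞)=1 - (-1)=2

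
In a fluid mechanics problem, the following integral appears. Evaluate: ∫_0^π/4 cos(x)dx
Antiderivative: sin(x)
Evaluate at bounds: [sin(1·π/4)/1] - [sin(1·0)/1]
= ((√2/2) - (0))/1 = √2/2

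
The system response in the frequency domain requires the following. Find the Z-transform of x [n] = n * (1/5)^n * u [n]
Using the property Z{n*a^n*u[n]}=az/(z-a)^2
With a=1/5: X(z)=(1/5)z/(z - 1/5)^2, |z| > 1/5

Answer: (1/5)z/(z - 1/5)^2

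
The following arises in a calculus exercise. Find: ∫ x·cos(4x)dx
By parts: u=x, dv=cos(4x) dx
du=dx, v=sin(4x)/4
=x·sin(4x)/4 + cos(4x)/4² + C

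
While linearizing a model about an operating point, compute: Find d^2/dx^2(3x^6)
Apply power rule 2 times:
d^1: 18x^5
d^2: 90x^4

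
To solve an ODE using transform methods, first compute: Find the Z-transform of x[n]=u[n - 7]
Using the time-shift property: Z{u[n-7]}=z^(-7)*z/(z-1)
=z^(-6)/(z-1)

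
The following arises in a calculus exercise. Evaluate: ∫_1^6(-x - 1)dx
Step 1: Find antiderivative F(x)=(-1/2)x^2 - x
Step 2: F(6) - F(1)=-24 - (-3/2)=-45/2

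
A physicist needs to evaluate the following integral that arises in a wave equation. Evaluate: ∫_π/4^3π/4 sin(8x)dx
Antiderivative: -cos(8x)/8
Evaluate at bounds: [-cos(8·3π/4)/8] - [-cos(8·π/4)/8]
= (-(1)+(1))/8 = 0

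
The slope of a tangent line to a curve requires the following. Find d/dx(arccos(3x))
d/dx[arccos(u)] = -u'/√(1-u²), u = 3x, u' = 3

Answer: -3/√(1-9x²)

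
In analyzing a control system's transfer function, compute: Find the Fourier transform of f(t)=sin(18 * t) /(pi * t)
sin(W*t)/(pi*t) = (W/pi)*sinc(W*t/pi) is the impulse response of the ideal low-pass filter with cutoff W (here W = 18).
Its Fourier transform is a rectangular function:
F(omega) = 1 for |omega| < 18, 0 otherwise

Answer: rect(omega/36) [i.e., 1 for |omega| < 18, 0 otherwise]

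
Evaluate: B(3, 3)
B(x,y)=Γ(x)Γ(y)/Γ(x+y)=(x-1)!(y-1)!/(x+y-1)!
B(3,3)=2!·2!/5!=1/30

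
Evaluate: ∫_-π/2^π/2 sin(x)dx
Antiderivative: -cos(x)
Evaluate at bounds: [-cos(1·π/2)/1] - [-cos(1·-π/2)/1]
= (-(0)+(0))/1 = 0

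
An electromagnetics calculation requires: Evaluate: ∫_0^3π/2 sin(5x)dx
Antiderivative: -cos(5x)/5
Evaluate at bounds: [-cos(5·3π/2)/5] - [-cos(5·0)/5]
=(-(0)+(1))/5=1/5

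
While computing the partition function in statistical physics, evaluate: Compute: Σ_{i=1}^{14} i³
Using formula: Σ i^3=[n(n+1)/2]²=[14·15/2]²=11025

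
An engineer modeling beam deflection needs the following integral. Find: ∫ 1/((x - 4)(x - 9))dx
Partial fractions: 1/((x-4)(x-9)) = A/(x-4)+B/(x-9)
A = -1/5, B = 1/5
∫ [-1/5· 1/(x-4)+1/5· 1/(x-9)] dx
= (1/5)[ln|x-9| - ln|x-4|]+C

Answer: (1/5)·ln|(x-9)/(x-4)|+C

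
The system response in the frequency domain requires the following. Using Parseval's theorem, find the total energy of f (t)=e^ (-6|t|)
Parseval's theorem: E=integral |f(t)|^2 dt=(1/2pi) integral |F(omega)|^2 domega
E=integral_{-inf}^{inf} e^(-12|t|) dt=2*integral_0^inf e^(-12t) dt=2/(2*6)=1/6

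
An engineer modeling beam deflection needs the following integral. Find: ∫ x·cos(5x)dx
By parts: u=x, dv=cos(5x) dx
du=dx, v=sin(5x)/5
=x·sin(5x)/5 + cos(5x)/5² + C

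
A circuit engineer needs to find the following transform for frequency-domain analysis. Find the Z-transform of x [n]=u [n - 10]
Using the time-shift property: Z{u[n-10]} = z^(-10) * z/(z-1)
= z^(-9)/(z-1)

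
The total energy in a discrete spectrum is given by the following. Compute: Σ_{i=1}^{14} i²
Using formula: Σ i^2 = n(n + 1)(2n + 1)/6 = 14·15·29/6 = 1015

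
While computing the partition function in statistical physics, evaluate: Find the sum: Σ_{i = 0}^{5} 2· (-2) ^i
Geometric series: S=a(1 - r^n)/(1 - r)
a=2, r=-2, n=6
S=2(1 - 64)/3=-42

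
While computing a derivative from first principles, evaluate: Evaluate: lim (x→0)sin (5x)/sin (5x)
sin(u) ≈ u for small u:
sin(5x)/sin(5x) ≈ 5x/(5x) = 5/5

Answer: 1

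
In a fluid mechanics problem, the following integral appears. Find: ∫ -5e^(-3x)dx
Since d/dx[e^(-3x)] = -3e^(-3x), we get 5/3 e^(-3x) + C

Answer: (5/3)e^(-3x) + C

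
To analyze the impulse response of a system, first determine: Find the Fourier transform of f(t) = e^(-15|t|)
Using the standard pair: F{e^(-a|t|)} = 2a/(a^2 + omega^2)
With a = 15: F(omega) = 30/(225 + omega^2)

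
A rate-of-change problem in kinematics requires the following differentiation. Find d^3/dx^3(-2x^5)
Apply power rule 3 times:
d^1: -10x^4
d^2: -40x^3
d^3: -120x^2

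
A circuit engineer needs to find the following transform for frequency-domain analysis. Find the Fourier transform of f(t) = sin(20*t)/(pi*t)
sin(W*t)/(pi*t)=(W/pi)*sinc(W*t/pi) is the impulse response of the ideal low-pass filter with cutoff W (here W=20).
Its Fourier transform is a rectangular function:
F(omega)=1 for |omega| < 20, 0 otherwise

Answer: rect(omega/40) [i.e., 1 for |omega| < 20, 0 otherwise]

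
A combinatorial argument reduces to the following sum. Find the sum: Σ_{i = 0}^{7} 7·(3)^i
Geometric series: S=a(1 - r^n)/(1 - r)
a=7, r=3, n=8
S=7(1 - 6561)/-2=22960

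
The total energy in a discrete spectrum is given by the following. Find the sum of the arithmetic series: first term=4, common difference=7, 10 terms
Last term: a_n = 4+(10-1)·7 = 67
Sum = n(a_1+a_n)/2 = 10(4+67)/2 = 355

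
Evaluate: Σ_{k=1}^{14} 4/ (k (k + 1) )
Partial fractions: 4/(k(k + 1))=4/k - 4/(k + 1)
Telescoping sum: 4(1 - 1/15)=4·14/15

Answer: 56/15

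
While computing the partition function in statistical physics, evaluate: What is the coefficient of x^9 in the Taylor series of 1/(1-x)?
1/(1-x)=Σ x^n for |x|<1
All coefficients are 1

Answer: 1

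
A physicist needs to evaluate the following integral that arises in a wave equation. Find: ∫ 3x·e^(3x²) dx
Let u = 3x², du = 6x dx
∫ (1/2)e^u du = e^u/2+C

Answer: e^(3x²)/2+C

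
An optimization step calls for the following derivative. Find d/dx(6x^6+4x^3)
Power rule: d/dx(ax^n) = n·a·x^(n-1)
Term by term: 36·x^5 + 12·x^2

Answer: 36x^5 + 12x^2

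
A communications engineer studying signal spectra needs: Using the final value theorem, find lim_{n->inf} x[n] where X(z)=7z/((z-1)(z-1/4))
Final value theorem: lim x[n]=lim_{z->1} (z-1) * X(z)
(z-1) * X(z)=7z/(z-1/4)
As z->1: 7/(1 - 1/4)=7/(3/4)=28/3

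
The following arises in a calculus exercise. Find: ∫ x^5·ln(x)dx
By parts: u = ln(x), dv = x^5 dx
du = 1/x dx, v = x^6/6
= x^6·ln(x)/6 - ∫ x^5/6 dx
= x^6·ln(x)/6 - x^6/36 + C

Answer: x^6(ln(x)/6 - 1/36) + C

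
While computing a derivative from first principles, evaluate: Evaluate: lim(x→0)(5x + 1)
Polynomial is continuous, so substitute x = 0:
5·0 + 1 = 1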